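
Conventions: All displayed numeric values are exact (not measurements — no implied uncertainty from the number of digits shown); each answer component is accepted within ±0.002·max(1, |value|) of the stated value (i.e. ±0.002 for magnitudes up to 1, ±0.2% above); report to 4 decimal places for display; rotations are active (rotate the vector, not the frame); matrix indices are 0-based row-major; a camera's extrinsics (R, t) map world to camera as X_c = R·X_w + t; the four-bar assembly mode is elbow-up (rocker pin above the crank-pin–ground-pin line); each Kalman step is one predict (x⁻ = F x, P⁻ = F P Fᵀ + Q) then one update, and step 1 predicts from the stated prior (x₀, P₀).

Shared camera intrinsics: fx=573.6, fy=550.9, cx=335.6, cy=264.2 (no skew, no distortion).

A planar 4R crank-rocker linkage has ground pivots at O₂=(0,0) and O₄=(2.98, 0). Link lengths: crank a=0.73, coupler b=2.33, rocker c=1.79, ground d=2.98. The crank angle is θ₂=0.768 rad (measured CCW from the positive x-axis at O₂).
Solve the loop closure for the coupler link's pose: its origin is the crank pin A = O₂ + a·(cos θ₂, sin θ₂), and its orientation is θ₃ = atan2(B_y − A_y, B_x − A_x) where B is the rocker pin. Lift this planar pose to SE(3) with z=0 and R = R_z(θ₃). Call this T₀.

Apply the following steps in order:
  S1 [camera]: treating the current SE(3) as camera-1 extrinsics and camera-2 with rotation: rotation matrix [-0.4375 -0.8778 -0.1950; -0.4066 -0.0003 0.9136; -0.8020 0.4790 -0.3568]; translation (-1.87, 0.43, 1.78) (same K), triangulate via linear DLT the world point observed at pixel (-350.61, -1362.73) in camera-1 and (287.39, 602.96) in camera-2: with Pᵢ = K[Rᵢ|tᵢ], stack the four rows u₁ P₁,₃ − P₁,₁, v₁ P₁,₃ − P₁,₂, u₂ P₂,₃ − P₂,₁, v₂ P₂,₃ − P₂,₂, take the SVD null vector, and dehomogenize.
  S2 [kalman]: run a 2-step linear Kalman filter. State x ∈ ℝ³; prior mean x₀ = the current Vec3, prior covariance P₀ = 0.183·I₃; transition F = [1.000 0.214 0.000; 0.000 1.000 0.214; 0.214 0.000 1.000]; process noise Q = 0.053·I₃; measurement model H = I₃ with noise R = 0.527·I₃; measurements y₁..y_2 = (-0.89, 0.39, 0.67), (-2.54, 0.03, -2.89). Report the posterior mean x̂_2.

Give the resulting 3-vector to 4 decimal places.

result = (-2.1207, -0.4401, -0.8996)

source (fourbar_fk): coupler pose = R=[0.8519 -0.5236 0.0000; 0.5236 0.8519 0.0000; 0.0000 0.0000 1.0000], t=(0.5251, 0.5071, 0.0000)
after S1 (triangulate): (-1.9013, -1.0323, 0.4632)
after S2 (kf_track): (-2.1207, -0.4401, -0.8996)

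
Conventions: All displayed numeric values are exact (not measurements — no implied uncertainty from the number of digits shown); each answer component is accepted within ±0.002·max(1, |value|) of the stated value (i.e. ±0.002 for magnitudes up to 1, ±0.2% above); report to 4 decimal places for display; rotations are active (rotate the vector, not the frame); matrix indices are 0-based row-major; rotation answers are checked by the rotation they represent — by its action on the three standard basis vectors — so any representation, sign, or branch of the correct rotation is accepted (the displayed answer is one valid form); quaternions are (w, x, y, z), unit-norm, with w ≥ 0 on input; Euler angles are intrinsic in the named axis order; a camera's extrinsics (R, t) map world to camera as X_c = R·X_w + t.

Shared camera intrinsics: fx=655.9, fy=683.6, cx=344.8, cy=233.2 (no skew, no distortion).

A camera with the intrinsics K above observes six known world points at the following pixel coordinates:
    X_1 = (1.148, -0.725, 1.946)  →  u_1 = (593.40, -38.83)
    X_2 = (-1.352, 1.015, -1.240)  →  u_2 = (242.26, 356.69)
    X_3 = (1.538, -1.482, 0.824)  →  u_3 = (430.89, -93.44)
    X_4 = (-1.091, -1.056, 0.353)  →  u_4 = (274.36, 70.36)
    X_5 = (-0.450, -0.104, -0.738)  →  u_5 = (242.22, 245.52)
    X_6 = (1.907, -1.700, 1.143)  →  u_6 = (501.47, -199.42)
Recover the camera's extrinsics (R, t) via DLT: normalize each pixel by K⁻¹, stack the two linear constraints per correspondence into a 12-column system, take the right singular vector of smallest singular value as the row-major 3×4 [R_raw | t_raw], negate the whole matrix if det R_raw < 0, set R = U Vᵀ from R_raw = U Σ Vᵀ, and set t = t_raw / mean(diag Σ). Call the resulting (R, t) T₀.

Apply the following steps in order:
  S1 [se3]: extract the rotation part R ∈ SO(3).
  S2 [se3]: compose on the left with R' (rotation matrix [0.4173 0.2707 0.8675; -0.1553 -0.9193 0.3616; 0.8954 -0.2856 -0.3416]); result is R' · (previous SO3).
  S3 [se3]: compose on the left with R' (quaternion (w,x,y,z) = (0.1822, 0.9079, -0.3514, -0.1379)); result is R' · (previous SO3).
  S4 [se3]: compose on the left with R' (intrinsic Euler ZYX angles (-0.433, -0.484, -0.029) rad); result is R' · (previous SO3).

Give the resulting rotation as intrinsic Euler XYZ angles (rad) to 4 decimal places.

rotation (euler_xyz) = (2.3167, -0.3509, -1.2760)

source (pnp_recover): camera pose = R=[0.3382 0.4837 0.8072; 0.1523 0.8184 -0.5542; -0.9287 0.3104 0.2031], t=(-0.0300, -0.1600, 5.0610)
after S1 (rot_of_se3): [0.3382 0.4837 0.8072; 0.1523 0.8184 -0.5542; -0.9287 0.3104 0.2031]
after S2 (compose_so3): [-0.6233 0.6926 0.3631; -0.5283 -0.7152 0.4575; 0.5766 0.0934 0.8117]
after S3 (compose_so3): [-0.3533 0.8803 -0.3166; 0.6569 -0.0075 -0.7539; -0.6661 -0.4743 -0.5756]
after S4 (compose_so3): [0.2728 0.8985 -0.3438; 0.5760 -0.4388 -0.6897; -0.7706 -0.0098 -0.6373]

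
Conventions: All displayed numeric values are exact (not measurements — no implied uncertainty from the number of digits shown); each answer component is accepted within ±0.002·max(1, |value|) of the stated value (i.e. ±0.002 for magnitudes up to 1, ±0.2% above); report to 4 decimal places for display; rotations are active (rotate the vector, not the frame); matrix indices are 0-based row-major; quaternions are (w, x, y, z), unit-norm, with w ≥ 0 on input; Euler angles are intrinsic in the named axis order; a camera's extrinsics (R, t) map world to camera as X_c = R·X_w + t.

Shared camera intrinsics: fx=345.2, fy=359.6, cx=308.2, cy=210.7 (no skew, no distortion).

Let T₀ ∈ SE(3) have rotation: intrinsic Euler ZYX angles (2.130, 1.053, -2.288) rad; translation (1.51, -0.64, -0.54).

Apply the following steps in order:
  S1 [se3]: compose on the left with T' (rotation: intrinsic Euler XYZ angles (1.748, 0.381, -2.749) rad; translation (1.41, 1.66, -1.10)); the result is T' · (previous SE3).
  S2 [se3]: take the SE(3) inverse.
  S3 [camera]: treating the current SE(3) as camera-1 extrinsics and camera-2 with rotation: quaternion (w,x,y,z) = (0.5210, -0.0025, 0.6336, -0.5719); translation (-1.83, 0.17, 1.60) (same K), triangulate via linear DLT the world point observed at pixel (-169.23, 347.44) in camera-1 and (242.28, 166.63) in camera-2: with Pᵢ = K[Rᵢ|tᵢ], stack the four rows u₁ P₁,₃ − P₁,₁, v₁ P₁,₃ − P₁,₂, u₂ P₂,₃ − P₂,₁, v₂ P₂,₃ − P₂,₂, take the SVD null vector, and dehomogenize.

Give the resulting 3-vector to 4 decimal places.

result = (-1.8615, -1.6834, 1.7181)

after S1 (compose_se3): R=[0.0511 -0.9878 -0.1468; 0.9922 0.0334 0.1205; -0.1141 -0.1519 0.9818], t=(-0.3132, 1.5508, -1.1057)
after S2 (invert_se3): R=[0.0511 0.9922 -0.1141; -0.9878 0.0334 -0.1519; -0.1468 0.1205 0.9818], t=(-1.6487, -0.5291, 0.8528)
after S3 (triangulate): (-1.8615, -1.6834, 1.7181)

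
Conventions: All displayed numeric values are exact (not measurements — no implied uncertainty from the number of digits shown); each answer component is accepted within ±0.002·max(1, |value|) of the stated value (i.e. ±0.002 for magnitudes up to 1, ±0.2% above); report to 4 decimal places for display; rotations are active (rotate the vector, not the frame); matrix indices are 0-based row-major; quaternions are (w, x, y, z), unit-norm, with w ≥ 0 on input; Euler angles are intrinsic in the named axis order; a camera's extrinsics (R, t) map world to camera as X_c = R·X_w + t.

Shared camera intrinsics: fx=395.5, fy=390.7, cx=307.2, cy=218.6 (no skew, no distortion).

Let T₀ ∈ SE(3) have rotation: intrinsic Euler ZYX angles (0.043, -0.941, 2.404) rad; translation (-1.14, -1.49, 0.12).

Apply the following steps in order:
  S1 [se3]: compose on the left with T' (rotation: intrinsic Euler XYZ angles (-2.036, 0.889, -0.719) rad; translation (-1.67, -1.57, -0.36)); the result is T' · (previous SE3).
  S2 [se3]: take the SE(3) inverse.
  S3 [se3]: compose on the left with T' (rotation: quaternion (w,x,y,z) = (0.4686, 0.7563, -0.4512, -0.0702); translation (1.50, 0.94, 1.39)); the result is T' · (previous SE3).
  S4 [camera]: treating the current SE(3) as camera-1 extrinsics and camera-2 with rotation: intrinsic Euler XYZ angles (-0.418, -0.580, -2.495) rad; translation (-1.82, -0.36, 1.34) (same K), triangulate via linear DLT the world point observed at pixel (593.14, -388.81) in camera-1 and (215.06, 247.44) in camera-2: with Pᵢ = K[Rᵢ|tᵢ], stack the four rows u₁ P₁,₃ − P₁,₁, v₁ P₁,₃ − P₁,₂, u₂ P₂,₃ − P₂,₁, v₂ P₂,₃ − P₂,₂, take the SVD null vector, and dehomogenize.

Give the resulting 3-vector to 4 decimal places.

result = (-1.4890, 1.7756, 1.8753)

after S1 (compose_se3): R=[0.9170 -0.2514 -0.3096; 0.3017 0.9451 0.1259; 0.2609 -0.2089 0.9425], t=(-2.7359, -0.0600, -0.7036)
after S2 (invert_se3): R=[0.9170 0.3017 0.2609; -0.2514 0.9451 -0.2089; -0.3096 0.1259 0.9425], t=(2.7105, -0.7781, -0.1763)
after S3 (compose_se3): R=[0.8535 -0.4735 -0.2177; -0.4477 -0.4523 -0.7714; 0.2668 0.7558 -0.5980], t=(3.6534, -0.8546, 1.7447)
after S4 (triangulate): (-1.4890, 1.7756, 1.8753)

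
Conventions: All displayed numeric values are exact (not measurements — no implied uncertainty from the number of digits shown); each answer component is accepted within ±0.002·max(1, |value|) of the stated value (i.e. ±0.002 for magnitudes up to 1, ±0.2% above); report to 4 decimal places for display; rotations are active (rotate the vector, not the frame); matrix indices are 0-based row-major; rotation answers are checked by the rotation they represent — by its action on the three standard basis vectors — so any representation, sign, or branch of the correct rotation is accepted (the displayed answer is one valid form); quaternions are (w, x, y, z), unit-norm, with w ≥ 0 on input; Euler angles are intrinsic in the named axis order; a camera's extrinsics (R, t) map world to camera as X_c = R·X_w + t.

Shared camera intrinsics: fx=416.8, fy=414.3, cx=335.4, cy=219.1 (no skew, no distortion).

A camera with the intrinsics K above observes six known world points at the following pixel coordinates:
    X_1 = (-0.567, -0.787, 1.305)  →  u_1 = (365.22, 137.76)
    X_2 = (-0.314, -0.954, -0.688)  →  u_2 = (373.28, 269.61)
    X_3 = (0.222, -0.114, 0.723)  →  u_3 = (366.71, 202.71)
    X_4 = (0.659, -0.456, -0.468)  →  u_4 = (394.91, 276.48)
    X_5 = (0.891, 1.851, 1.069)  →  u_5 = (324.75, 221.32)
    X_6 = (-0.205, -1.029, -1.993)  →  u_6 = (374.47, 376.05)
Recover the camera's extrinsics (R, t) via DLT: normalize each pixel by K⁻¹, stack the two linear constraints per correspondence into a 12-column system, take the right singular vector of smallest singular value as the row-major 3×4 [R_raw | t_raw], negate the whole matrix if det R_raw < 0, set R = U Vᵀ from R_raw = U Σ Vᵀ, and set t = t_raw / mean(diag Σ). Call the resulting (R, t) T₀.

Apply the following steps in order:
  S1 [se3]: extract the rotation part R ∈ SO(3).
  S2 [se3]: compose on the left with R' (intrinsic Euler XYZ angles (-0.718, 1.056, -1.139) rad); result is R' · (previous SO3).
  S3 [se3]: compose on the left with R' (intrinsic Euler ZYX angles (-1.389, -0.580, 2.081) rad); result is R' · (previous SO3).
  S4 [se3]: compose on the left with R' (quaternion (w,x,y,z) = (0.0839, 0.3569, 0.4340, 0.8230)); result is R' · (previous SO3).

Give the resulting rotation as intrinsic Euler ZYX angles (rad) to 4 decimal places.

source (pnp_recover): camera pose = R=[0.7461 -0.6544 0.1228; 0.3358 0.2105 -0.9181; 0.5750 0.7262 0.3768], t=(0.1900, 0.3400, 6.5906)
after S1 (rot_of_se3): [0.7461 -0.6544 0.1228; 0.3358 0.2105 -0.9181; 0.5750 0.7262 0.3768]
after S2 (compose_so3): [0.8044 0.5914 -0.0573; -0.5716 0.7966 0.1967; 0.1620 -0.1255 0.9788]
after S3 (compose_so3): [0.3145 -0.2604 -0.9129; -0.9483 -0.1293 -0.2898; -0.0426 0.9568 -0.2876]
after S4 (compose_so3): [-0.4209 0.7999 0.4279; 0.6907 0.5883 -0.4205; -0.5880 0.1186 -0.8001]

rotation (euler_zyx) = (2.1181, 0.6286, 2.9945)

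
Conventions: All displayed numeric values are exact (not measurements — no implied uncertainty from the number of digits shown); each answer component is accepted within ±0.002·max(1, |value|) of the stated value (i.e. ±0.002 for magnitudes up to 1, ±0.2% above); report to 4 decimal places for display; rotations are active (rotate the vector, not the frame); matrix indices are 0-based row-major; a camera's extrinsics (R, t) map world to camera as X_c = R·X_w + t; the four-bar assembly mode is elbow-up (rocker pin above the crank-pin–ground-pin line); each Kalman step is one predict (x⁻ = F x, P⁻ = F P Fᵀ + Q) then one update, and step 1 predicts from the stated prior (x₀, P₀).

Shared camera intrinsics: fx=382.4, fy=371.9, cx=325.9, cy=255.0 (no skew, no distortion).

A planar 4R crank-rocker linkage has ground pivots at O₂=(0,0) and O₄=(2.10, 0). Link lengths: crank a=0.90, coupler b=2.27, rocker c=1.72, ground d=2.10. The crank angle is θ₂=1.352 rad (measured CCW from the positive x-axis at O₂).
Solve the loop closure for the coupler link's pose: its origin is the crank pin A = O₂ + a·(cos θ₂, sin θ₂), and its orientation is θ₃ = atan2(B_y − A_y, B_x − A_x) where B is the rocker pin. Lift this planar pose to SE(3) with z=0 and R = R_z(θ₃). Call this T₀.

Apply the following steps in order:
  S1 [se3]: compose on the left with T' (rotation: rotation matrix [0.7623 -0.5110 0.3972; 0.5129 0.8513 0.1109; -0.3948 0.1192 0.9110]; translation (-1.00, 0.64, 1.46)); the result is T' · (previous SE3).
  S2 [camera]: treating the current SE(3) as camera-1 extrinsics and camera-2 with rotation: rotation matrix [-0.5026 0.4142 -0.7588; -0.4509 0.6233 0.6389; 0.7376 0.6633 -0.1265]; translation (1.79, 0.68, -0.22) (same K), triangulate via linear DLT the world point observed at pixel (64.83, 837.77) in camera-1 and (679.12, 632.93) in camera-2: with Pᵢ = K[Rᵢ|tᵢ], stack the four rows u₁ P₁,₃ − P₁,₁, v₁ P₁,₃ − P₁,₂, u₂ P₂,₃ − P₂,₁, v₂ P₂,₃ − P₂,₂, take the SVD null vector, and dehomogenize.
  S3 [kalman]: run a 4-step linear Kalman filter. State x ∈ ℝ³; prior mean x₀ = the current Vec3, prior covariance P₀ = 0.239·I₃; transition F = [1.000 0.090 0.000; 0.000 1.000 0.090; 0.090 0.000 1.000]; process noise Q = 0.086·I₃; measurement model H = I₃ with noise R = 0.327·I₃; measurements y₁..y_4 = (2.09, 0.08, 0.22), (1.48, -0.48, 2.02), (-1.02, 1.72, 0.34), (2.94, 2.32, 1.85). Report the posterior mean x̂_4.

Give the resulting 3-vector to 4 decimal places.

source (fourbar_fk): coupler pose = R=[0.9310 -0.3651 0.0000; 0.3651 0.9310 0.0000; 0.0000 0.0000 1.0000], t=(0.1953, 0.8785, 0.0000)
after S1 (compose_se3): R=[0.5231 -0.7540 0.3972; 0.7883 0.6053 0.1109; -0.3240 0.2551 0.9110], t=(-1.3000, 1.4881, 1.4876)
after S2 (triangulate): (1.1193, 1.2448, 0.6558)
after S3 (kf_track): (1.6033, 1.5494, 1.3931)

result = (1.6033, 1.5494, 1.3931)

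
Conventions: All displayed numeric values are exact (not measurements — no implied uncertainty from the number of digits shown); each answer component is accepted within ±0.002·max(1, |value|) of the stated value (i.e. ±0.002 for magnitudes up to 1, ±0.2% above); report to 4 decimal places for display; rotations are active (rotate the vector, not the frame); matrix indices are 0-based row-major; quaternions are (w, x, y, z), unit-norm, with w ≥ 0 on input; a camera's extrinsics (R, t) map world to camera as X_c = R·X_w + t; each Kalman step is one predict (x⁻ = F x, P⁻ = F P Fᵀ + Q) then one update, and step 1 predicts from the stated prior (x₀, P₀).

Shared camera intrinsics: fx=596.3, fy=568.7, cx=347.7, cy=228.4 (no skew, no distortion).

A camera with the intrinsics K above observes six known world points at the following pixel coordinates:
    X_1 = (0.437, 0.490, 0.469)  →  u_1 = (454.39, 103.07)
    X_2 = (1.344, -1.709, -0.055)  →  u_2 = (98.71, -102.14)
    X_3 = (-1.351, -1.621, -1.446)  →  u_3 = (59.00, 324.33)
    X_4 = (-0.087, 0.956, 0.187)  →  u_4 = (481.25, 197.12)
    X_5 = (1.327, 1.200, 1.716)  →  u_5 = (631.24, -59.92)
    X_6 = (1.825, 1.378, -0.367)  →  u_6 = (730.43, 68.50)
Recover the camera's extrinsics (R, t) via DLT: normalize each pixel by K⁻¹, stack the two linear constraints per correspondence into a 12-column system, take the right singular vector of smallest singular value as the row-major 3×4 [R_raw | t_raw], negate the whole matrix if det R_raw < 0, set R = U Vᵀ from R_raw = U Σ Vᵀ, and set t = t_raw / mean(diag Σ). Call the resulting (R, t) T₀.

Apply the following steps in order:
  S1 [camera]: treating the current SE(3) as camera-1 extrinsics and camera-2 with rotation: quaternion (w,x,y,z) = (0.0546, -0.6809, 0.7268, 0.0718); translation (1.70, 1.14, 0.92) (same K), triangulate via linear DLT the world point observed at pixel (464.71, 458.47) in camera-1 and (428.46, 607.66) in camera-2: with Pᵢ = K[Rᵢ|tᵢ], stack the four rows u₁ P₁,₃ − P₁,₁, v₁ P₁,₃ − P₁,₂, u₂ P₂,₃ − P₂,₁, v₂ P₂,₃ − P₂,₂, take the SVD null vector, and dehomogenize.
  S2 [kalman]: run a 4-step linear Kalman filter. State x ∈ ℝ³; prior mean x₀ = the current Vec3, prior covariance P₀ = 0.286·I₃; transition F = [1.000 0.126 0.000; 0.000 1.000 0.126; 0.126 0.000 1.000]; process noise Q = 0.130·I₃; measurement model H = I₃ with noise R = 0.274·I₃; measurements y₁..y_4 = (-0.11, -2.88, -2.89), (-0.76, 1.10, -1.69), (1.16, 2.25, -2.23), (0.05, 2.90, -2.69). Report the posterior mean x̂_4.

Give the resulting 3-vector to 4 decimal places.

result = (0.2835, 1.7606, -2.3180)

source (pnp_recover): camera pose = R=[0.2041 0.9328 0.2972; -0.5403 0.3604 -0.7604; -0.8164 -0.0054 0.5775], t=(0.0500, -0.4900, 4.2002)
after S1 (triangulate): (-0.7835, 1.4327, -1.5142)
after S2 (kf_track): (0.2835, 1.7606, -2.3180)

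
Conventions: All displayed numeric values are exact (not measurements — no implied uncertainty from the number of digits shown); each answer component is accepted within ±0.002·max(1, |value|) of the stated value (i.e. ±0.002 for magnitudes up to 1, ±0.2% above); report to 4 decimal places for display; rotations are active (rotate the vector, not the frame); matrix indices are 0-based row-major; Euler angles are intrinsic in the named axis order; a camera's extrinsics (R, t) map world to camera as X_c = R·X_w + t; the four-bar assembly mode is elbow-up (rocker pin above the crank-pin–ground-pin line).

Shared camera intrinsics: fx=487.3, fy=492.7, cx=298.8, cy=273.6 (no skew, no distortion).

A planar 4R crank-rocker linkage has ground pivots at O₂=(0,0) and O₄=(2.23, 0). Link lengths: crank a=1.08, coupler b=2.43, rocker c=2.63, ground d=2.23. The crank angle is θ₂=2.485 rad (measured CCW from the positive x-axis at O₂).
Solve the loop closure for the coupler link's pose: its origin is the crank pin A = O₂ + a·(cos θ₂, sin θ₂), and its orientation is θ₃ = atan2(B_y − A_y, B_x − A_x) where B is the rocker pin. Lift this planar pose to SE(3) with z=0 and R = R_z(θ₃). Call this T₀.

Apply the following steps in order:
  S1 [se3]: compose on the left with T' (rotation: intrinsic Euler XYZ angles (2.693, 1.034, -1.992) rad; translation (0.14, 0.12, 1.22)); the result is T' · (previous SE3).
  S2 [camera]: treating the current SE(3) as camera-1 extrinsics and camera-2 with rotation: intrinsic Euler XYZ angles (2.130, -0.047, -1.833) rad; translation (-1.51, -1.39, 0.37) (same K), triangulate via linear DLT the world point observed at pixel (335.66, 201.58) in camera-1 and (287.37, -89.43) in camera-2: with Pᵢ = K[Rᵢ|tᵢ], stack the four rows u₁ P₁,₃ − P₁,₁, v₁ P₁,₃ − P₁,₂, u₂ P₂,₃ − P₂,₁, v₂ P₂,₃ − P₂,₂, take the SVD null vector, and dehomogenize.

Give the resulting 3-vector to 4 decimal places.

result = (-0.8994, 1.2472, -0.9293)

source (fourbar_fk): coupler pose = R=[0.7401 -0.6725 0.0000; 0.6725 0.7401 0.0000; 0.0000 0.0000 1.0000], t=(-0.8554, 0.6593, 0.0000)
after S1 (compose_se3): R=[0.1591 0.4860 0.8594; 0.9723 0.0738 -0.2218; -0.1712 0.8708 -0.4608], t=(0.6265, 0.0140, 2.1784)
after S2 (triangulate): (-0.8994, 1.2472, -0.9293)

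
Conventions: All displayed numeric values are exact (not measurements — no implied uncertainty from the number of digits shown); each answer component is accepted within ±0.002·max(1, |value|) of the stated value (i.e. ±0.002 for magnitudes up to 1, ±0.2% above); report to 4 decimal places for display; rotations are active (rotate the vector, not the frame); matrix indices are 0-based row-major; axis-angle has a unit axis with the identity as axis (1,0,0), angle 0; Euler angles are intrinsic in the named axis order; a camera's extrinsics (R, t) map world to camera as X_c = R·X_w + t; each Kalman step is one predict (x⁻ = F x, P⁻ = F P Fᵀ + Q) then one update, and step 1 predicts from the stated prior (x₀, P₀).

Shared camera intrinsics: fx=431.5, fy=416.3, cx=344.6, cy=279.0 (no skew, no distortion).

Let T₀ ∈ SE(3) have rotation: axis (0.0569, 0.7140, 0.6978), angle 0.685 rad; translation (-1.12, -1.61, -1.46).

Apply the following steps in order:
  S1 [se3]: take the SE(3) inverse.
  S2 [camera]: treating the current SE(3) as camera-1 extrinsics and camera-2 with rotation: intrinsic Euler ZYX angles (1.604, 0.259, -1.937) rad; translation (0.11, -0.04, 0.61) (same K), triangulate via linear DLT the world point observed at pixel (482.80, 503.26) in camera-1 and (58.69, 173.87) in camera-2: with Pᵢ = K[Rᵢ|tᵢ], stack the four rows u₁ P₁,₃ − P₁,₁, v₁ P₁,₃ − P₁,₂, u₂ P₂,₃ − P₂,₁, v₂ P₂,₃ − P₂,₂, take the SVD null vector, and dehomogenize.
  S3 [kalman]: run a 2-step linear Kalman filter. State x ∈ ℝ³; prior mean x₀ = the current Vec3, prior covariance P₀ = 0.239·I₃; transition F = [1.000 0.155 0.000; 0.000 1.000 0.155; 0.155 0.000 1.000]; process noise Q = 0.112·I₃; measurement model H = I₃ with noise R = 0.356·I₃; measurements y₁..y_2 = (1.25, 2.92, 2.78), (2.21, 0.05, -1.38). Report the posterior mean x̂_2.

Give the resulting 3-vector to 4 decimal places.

result = (1.3881, 0.9779, 0.3620)

after S1 (invert_se3): R=[0.7752 0.4506 -0.4428; -0.4323 0.8894 0.1484; 0.4607 0.0764 0.8843], t=(0.9473, 1.1644, 1.9300)
after S2 (triangulate): (-0.0176, 0.0106, 0.4444)
after S3 (kf_track): (1.3881, 0.9779, 0.3620)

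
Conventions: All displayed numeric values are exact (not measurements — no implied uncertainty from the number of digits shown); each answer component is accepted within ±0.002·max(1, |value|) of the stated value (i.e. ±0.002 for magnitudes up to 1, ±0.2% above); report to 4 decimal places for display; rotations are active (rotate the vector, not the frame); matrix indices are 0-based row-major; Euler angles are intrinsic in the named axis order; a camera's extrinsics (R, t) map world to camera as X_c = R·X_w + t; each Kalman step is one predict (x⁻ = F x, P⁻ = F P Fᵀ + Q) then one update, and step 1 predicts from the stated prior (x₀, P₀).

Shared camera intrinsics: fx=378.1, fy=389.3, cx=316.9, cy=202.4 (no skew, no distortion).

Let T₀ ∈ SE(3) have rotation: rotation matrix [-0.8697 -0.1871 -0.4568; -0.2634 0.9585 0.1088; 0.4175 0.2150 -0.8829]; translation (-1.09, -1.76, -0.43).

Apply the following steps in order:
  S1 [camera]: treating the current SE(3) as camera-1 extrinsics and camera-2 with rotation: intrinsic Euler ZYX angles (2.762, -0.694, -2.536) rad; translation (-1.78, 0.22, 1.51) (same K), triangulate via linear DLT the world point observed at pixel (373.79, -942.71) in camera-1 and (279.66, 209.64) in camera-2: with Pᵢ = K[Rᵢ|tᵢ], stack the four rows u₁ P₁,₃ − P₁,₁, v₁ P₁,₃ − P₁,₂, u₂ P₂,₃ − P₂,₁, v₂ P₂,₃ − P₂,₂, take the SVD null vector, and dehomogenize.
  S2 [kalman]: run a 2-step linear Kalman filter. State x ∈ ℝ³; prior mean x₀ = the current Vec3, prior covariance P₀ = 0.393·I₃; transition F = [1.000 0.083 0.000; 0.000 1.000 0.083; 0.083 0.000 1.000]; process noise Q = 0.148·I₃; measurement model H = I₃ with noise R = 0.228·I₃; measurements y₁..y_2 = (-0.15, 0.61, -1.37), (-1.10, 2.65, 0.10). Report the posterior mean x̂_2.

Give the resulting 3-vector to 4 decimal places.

result = (-0.6531, 1.5502, -0.5605)

after S1 (triangulate): (-0.2854, -0.7724, -1.8202)
after S2 (kf_track): (-0.6531, 1.5502, -0.5605)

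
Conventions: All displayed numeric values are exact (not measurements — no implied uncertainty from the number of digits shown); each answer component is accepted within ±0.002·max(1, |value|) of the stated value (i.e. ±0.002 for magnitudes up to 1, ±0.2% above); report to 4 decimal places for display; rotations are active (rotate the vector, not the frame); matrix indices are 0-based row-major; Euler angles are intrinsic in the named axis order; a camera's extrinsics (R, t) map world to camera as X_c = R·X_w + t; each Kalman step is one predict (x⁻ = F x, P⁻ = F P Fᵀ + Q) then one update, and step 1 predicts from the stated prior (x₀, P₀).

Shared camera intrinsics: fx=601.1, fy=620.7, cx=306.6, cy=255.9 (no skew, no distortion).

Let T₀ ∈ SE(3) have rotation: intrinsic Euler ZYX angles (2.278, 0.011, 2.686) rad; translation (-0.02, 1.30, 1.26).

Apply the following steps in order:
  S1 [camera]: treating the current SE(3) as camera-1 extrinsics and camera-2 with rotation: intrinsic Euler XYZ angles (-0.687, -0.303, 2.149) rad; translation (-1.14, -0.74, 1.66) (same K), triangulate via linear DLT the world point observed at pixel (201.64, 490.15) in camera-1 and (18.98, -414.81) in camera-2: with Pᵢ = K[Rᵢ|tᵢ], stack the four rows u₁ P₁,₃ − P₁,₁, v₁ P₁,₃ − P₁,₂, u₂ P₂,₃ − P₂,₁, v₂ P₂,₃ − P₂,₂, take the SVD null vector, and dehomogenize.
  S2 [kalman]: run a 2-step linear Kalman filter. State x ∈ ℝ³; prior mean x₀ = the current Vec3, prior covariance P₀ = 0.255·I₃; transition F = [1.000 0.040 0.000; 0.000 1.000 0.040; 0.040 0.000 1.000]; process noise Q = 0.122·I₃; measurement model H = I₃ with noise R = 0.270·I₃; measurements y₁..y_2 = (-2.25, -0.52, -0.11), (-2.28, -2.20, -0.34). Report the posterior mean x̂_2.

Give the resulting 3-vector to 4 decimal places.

result = (-1.8738, -1.3465, -0.4356)

after S1 (triangulate): (-0.2410, -0.2633, -0.8577)
after S2 (kf_track): (-1.8738, -1.3465, -0.4356)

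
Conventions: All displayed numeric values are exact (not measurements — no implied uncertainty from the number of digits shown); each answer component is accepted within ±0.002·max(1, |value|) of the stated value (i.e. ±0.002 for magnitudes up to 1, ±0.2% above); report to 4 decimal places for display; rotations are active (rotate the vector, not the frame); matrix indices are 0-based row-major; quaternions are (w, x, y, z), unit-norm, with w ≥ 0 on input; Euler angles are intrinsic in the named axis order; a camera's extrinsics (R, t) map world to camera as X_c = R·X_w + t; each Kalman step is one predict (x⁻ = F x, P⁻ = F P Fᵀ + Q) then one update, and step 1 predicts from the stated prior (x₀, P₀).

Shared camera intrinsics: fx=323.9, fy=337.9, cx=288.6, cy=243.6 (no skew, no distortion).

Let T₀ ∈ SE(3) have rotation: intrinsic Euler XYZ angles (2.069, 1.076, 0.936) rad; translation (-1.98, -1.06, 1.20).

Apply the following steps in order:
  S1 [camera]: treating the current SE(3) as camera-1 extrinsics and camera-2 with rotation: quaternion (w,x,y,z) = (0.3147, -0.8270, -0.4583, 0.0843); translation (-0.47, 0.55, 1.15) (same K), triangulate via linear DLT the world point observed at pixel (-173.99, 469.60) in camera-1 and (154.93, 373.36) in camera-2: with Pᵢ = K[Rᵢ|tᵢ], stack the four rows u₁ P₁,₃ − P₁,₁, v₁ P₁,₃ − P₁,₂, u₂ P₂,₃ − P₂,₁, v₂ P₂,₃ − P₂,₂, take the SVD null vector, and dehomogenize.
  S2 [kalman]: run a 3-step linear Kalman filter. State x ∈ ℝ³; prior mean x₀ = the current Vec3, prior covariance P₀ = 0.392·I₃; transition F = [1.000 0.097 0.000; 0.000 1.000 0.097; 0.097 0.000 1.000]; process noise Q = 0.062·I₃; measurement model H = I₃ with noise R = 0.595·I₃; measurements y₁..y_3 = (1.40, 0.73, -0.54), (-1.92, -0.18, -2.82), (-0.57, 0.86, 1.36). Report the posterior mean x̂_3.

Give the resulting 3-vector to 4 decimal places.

result = (-0.2930, -0.2182, -0.5014)

after S1 (triangulate): (0.3059, -1.7700, -0.8163)
after S2 (kf_track): (-0.2930, -0.2182, -0.5014)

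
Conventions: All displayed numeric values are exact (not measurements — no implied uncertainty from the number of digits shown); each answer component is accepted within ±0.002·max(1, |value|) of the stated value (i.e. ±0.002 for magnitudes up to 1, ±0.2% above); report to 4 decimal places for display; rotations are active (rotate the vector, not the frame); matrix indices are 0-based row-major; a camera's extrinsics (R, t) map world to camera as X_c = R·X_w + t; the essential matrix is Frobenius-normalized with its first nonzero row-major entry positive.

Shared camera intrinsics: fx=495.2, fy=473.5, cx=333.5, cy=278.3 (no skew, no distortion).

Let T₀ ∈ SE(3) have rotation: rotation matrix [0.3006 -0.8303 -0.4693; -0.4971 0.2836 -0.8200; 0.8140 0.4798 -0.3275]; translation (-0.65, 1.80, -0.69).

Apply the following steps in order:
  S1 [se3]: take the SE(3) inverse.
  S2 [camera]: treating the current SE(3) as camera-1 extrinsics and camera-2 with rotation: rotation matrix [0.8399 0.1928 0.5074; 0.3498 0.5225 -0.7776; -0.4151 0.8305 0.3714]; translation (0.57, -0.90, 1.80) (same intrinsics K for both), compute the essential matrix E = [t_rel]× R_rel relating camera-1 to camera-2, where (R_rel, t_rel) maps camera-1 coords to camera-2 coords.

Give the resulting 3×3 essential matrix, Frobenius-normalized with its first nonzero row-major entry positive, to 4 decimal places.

matrix = [0.5363 0.4187 0.1925; 0.4016 -0.2841 -0.5025; -0.0459 0.0274 0.0519]

after S1 (invert_se3): R=[0.3006 -0.4971 0.8140; -0.8303 0.2836 0.4798; -0.4693 -0.8200 -0.3275], t=(1.6518, -0.7191, 0.9450)
after S2 (essential): [0.5363 0.4187 0.1925; 0.4016 -0.2841 -0.5025; -0.0459 0.0274 0.0519]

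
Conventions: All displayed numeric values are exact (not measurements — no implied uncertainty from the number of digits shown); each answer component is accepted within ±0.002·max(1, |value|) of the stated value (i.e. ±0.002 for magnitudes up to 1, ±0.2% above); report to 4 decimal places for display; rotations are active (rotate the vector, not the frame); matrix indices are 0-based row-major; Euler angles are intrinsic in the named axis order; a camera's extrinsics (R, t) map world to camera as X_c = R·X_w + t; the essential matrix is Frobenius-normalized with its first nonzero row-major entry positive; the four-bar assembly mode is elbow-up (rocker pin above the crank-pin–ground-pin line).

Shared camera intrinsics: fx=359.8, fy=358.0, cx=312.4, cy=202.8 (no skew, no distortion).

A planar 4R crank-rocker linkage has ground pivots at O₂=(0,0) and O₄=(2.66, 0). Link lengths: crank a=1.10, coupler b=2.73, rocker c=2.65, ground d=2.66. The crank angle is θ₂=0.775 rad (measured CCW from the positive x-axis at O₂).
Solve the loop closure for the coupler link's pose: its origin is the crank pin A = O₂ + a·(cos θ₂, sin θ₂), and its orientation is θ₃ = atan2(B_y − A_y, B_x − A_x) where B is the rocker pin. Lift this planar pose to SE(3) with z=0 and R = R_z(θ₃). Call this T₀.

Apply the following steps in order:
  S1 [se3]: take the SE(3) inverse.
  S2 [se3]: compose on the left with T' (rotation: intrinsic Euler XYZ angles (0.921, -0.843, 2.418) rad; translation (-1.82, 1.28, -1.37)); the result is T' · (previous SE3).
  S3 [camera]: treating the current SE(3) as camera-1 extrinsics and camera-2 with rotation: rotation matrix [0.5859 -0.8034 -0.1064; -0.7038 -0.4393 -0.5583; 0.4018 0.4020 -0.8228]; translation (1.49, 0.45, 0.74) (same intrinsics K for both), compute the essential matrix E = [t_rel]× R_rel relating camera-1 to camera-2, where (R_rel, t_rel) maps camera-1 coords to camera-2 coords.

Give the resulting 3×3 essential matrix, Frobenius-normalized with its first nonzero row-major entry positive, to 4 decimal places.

matrix = [0.0218 -0.1653 -0.0139; 0.1708 0.6284 -0.2369; -0.4334 0.2773 0.4766]

source (fourbar_fk): coupler pose = R=[0.7257 -0.6880 0.0000; 0.6880 0.7257 0.0000; 0.0000 0.0000 1.0000], t=(0.7859, 0.7697, 0.0000)
after S1 (invert_se3): R=[0.7257 0.6880 0.0000; -0.6880 0.7257 0.0000; 0.0000 0.0000 1.0000], t=(-1.0999, -0.0179, 0.0000)
after S2 (compose_se3): R=[-0.0588 -0.6626 -0.7466; 0.6552 0.5387 -0.5297; 0.7532 -0.5204 0.4025], t=(-1.2638, 0.3505, -1.5614)
after S3 (essential): [0.0218 -0.1653 -0.0139; 0.1708 0.6284 -0.2369; -0.4334 0.2773 0.4766]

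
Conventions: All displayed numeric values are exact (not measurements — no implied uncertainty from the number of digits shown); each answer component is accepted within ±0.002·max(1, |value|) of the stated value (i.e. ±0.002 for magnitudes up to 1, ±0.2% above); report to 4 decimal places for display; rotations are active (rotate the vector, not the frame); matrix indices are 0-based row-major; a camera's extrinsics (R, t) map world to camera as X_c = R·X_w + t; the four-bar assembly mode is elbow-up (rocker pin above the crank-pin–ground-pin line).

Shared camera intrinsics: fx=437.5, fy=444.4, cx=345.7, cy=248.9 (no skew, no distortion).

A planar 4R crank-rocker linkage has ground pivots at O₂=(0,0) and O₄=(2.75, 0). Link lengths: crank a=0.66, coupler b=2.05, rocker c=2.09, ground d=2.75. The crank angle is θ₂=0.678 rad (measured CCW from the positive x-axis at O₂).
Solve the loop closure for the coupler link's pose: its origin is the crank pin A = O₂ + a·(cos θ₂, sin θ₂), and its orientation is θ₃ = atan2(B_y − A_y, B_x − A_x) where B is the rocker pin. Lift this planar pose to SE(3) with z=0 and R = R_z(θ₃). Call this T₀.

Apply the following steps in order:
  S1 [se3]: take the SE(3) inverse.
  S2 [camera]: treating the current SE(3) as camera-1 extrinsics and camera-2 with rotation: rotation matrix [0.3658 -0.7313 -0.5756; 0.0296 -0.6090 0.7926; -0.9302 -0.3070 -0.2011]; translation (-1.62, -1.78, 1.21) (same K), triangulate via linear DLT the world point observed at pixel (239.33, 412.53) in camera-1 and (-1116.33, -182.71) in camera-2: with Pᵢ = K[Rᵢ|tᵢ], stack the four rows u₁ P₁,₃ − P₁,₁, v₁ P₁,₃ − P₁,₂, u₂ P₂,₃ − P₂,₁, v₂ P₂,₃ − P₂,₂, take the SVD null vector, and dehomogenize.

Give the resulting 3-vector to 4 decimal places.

result = (-0.1686, 0.5285, 1.5687)

source (fourbar_fk): coupler pose = R=[0.6815 -0.7318 0.0000; 0.7318 0.6815 0.0000; 0.0000 0.0000 1.0000], t=(0.5140, 0.4140, 0.0000)
after S1 (invert_se3): R=[0.6815 0.7318 0.0000; -0.7318 0.6815 -0.0000; 0.0000 0.0000 1.0000], t=(-0.6533, 0.0941, 0.0000)
after S2 (triangulate): (-0.1686, 0.5285, 1.5687)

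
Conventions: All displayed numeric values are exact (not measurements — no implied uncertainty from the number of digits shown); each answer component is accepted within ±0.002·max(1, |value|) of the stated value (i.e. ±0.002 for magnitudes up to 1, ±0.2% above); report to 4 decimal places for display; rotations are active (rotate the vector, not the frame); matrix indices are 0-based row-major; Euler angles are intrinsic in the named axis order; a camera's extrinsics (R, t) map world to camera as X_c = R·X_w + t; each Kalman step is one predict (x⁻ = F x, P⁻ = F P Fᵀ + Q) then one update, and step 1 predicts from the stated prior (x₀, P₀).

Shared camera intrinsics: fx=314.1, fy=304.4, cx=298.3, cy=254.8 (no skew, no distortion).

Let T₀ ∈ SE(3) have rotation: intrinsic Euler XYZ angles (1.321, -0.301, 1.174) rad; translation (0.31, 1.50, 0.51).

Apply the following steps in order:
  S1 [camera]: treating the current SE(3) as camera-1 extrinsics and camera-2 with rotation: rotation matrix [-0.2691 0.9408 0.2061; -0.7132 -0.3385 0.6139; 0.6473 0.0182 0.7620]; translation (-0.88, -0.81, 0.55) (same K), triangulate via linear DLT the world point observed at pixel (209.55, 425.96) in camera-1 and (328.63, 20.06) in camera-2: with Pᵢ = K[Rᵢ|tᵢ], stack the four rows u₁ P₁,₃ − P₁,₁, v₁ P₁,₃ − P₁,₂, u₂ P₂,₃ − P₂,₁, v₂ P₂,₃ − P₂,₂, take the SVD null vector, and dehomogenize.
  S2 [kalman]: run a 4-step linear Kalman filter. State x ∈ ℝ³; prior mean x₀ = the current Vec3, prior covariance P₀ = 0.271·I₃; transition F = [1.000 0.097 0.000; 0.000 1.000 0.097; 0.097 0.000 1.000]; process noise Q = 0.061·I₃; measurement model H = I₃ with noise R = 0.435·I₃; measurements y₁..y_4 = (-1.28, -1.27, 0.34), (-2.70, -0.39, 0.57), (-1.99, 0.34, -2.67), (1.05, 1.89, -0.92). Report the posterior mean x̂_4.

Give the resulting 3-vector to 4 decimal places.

result = (-0.5122, 0.6311, -0.6916)

after S1 (triangulate): (1.2630, 1.3126, 0.9005)
after S2 (kf_track): (-0.5122, 0.6311, -0.6916)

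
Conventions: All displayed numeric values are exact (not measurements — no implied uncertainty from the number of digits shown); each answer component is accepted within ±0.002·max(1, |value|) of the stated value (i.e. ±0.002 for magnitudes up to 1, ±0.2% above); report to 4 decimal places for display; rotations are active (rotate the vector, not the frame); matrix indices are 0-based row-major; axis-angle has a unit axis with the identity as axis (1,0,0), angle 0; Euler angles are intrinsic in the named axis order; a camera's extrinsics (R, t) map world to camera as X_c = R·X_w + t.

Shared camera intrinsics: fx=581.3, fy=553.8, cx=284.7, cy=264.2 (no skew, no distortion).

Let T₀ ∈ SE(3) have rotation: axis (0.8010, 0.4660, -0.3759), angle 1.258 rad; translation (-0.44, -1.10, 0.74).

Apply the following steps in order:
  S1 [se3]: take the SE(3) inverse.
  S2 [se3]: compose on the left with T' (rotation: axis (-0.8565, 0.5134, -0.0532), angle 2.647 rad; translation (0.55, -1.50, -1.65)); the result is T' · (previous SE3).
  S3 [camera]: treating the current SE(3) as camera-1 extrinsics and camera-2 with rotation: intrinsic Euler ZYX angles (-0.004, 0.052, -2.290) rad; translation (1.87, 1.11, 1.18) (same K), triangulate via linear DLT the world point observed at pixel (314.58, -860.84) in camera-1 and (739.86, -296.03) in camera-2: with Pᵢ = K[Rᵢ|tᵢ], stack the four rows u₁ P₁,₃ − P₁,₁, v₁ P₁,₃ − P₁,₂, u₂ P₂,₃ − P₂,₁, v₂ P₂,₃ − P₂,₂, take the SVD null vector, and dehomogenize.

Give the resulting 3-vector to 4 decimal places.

after S1 (invert_se3): R=[0.7518 -0.0993 -0.6518; 0.6161 0.4580 0.6409; 0.2349 -0.8834 0.4055], t=(0.7040, 0.3007, -1.1684)
after S2 (compose_se3): R=[-0.0411 -0.7076 -0.7054; -0.7941 -0.4054 0.4529; -0.6064 0.5788 -0.5452], t=(0.2756, -2.6305, -0.8767)
after S3 (triangulate): (-1.1690, 1.5942, -1.2448)

result = (-1.1690, 1.5942, -1.2448)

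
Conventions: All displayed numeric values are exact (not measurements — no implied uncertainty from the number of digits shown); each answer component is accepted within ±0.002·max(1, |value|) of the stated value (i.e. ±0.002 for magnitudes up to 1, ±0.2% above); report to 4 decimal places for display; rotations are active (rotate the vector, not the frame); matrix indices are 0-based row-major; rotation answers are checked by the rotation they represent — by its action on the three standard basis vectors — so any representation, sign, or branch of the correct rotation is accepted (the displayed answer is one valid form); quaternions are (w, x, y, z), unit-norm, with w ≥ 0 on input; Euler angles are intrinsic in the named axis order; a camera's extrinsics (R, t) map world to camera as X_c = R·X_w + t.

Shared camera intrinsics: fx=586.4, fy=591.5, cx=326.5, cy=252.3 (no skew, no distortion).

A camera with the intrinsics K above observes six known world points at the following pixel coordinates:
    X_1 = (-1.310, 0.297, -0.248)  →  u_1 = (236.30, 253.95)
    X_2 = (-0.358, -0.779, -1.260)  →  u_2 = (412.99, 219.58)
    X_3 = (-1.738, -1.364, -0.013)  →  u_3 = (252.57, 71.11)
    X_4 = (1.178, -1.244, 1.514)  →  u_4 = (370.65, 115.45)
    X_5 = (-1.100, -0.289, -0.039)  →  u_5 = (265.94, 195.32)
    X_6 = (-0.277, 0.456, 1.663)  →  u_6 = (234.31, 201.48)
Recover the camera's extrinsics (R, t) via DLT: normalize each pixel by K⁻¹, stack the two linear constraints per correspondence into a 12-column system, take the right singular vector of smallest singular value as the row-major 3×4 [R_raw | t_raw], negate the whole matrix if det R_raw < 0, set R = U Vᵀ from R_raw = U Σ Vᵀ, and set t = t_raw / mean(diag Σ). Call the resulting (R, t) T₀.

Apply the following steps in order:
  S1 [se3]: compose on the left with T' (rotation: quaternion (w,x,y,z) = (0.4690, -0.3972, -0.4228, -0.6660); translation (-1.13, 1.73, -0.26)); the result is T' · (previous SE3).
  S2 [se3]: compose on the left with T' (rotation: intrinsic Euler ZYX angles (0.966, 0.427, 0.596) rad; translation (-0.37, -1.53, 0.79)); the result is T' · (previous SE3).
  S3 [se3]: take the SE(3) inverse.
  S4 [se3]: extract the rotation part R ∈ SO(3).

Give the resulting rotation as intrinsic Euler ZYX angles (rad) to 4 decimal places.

source (pnp_recover): camera pose = R=[0.7345 -0.4098 -0.5408; 0.1162 0.8612 -0.4948; 0.6686 0.3005 0.6802], t=(0.0599, -0.2100, 6.7399)
after S1 (compose_se3): R=[0.0206 0.9673 -0.2528; 0.3899 0.2251 0.8929; 0.9206 -0.1170 -0.3725], t=(-0.4535, 8.0618, 1.9592)
after S2 (compose_se3): R=[0.4013 0.3003 -0.8653; 0.2392 0.8776 0.4155; 0.8842 -0.3737 0.2804], t=(-3.7409, 3.3928, 6.5727)
after S3 (invert_se3): R=[0.4013 0.2392 0.8842; 0.3003 0.8776 -0.3737; -0.8653 0.4155 0.2804], t=(-5.1216, 0.6021, -6.4894)
after S4 (rot_of_se3): [0.4013 0.2392 0.8842; 0.3003 0.8776 -0.3737; -0.8653 0.4155 0.2804]

rotation (euler_zyx) = (0.6425, 1.0458, 0.9772)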